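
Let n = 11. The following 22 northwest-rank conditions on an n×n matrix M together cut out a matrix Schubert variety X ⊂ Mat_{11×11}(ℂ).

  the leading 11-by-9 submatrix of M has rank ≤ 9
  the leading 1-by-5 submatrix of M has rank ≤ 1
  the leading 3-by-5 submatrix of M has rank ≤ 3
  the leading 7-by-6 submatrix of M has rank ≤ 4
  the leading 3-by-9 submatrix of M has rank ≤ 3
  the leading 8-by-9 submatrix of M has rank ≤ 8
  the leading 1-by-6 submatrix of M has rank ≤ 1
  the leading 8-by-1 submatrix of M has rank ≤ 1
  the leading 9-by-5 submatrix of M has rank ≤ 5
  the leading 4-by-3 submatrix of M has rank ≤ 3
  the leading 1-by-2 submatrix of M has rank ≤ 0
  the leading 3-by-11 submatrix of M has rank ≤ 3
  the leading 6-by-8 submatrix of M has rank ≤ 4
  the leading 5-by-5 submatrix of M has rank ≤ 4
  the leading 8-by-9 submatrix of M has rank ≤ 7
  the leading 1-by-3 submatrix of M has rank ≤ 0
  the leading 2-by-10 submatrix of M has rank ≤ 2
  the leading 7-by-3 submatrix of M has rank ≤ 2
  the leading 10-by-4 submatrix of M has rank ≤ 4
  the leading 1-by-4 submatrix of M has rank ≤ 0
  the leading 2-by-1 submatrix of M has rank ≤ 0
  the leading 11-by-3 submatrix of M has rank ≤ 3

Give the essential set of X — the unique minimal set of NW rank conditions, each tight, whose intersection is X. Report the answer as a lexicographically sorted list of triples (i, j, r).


Computing R[i][j] = min implied NW-rank bound (n=11, 22 conditions):

  row 1: 0 0 0 0 1 1 1 1 1 1 1
  row 2: 0 1 1 1 2 2 2 2 2 2 2
  row 3: 1 2 2 2 3 3 3 3 3 3 3
  row 4: 1 2 2 3 4 4 4 4 4 4 4
  row 5: 1 2 2 3 4 4 4 4 5 5 5
  row 6: 1 2 2 3 4 4 4 4 5 6 6
  row 7: 1 2 2 3 4 4 5 5 6 7 7
  row 8: 1 2 3 4 5 5 6 6 7 8 8
  row 9: 1 2 3 4 5 6 7 7 8 9 9
  row 10: 1 2 3 4 5 6 7 8 9 10 10
  row 11: 1 2 3 4 5 6 7 8 9 10 11

hence w(1..11) = (5, 2, 1, 4, 9, 10, 7, 3, 6, 8, 11).

D(w) has 16 cells with 5 SE-corners; essential set:

[(1, 4, 0), (2, 1, 0), (6, 8, 4), (7, 3, 2), (7, 6, 4)]


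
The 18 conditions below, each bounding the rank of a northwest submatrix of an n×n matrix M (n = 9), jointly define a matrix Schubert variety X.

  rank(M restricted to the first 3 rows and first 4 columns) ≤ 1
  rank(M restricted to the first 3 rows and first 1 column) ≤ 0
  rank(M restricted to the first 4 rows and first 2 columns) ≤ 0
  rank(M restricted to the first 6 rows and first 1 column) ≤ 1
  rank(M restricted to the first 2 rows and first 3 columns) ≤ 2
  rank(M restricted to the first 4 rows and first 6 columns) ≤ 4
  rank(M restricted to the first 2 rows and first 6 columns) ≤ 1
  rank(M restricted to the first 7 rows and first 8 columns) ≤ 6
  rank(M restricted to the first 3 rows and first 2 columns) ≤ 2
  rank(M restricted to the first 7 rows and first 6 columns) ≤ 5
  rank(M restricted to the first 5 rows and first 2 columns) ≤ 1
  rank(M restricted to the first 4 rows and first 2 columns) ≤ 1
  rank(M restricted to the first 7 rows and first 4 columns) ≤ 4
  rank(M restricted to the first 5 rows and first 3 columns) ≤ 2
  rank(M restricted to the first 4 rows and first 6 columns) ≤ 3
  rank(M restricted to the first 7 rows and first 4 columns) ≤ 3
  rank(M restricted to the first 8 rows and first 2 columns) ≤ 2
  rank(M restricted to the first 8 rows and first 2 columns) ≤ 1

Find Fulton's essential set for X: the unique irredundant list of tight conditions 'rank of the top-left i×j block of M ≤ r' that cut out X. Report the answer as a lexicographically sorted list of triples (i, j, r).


The tightest implied rank at each (i,j), from the 18 conditions:

  0  0  1  1  1  1  1  1  1
  0  0  1  1  1  1  2  2  2
  0  0  1  1  2  2  3  3  3
  0  0  1  2  3  3  4  4  4
  1  1  2  3  4  4  5  5  5
  1  1  2  3  4  5  6  6  6
  1  1  2  3  4  5  6  6  7
  1  1  2  3  4  5  6  7  8
  1  2  3  4  5  6  7  8  9

giving w = (3, 7, 5, 4, 1, 6, 9, 8, 2) via Δ²R.

D(w) has 16 cells with 5 SE-corners; essential set:

[(2, 6, 1), (3, 4, 1), (4, 2, 0), (7, 8, 6), (8, 2, 1)]


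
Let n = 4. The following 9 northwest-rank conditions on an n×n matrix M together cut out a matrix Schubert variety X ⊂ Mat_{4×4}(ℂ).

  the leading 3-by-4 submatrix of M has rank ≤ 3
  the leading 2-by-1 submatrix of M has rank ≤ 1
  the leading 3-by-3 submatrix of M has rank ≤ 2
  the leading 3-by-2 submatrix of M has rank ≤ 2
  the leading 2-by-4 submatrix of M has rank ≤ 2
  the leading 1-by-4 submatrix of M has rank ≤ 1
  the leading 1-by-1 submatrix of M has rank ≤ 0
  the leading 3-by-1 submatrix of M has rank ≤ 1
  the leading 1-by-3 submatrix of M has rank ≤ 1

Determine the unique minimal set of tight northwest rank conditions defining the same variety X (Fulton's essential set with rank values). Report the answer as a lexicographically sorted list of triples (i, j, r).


Rank table r_w(4×4) implied by the 9 constraints:

  R[1]: 0, 1, 1, 1
  R[2]: 1, 2, 2, 2
  R[3]: 1, 2, 2, 3
  R[4]: 1, 2, 3, 4

second differences of R give the permutation w = (2, 1, 4, 3).

D(w) has 2 cells with 2 SE-corners; essential set:

[(1, 1, 0), (3, 3, 2)]


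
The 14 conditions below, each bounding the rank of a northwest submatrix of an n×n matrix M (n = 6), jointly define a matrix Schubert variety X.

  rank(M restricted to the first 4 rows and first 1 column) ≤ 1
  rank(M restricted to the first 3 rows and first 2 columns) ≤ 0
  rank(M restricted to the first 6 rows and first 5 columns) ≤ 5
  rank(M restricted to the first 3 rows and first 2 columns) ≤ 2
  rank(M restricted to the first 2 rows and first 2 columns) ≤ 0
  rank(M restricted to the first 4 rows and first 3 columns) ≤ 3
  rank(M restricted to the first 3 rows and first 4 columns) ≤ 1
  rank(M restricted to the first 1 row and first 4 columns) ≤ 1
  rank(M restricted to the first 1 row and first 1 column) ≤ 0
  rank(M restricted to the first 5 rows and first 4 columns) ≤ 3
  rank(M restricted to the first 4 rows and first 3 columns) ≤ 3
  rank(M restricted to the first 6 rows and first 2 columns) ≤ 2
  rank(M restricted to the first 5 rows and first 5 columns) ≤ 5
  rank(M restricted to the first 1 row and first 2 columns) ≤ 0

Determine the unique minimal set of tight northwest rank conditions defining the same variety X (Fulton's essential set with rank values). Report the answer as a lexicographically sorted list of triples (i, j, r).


Propagating the 14 rank bounds to every northwest block:

  R[1]: 0  0  1  1  1  1
  R[2]: 0  0  1  1  2  2
  R[3]: 0  0  1  1  2  3
  R[4]: 1  1  2  2  3  4
  R[5]: 1  2  3  3  4  5
  R[6]: 1  2  3  4  5  6

hence w(1..6) = (3, 5, 6, 1, 2, 4).

Rothe diagram D(w) (8 cells), 2 SE-corners (essential conditions):

[(3, 2, 0), (3, 4, 1)]


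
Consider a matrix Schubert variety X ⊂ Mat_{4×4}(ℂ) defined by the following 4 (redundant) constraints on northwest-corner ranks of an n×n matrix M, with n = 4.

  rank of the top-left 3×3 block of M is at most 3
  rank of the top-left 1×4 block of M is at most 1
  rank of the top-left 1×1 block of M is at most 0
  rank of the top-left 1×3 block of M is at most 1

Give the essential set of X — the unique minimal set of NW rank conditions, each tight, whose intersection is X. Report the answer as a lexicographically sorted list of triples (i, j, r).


Recovering R(i,j) via the rank-extension bound from the 4 conditions:

  i=1: 0 1 1 1
  i=2: 1 2 2 2
  i=3: 1 2 3 3
  i=4: 1 2 3 4

so w = (2, 1, 3, 4).

|D(w)|=1, |Ess(w)|=1:

[(1, 1, 0)]


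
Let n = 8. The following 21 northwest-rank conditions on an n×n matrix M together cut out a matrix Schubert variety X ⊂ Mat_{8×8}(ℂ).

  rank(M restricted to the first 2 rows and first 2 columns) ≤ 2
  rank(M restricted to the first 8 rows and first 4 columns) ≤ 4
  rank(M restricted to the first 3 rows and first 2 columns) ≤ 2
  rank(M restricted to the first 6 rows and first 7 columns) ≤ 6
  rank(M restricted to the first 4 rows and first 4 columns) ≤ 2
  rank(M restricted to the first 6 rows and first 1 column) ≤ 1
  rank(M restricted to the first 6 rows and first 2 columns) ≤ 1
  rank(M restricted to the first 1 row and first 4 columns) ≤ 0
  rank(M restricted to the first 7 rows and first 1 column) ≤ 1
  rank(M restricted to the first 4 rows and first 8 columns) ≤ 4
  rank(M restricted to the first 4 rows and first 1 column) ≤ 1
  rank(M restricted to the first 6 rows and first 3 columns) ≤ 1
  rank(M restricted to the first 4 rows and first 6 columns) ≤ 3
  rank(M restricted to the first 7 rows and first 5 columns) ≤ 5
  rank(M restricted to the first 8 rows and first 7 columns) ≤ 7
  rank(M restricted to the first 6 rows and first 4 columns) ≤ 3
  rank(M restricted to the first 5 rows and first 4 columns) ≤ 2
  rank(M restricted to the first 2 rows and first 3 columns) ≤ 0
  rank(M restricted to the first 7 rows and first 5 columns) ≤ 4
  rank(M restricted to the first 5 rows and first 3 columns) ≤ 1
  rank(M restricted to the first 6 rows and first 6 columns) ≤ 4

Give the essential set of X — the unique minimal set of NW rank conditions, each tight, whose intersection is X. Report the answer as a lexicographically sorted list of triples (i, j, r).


Computing R[i][j] = min implied NW-rank bound (n=8, 21 conditions):

  0 0 0 0 1 1 1 1
  0 0 0 1 2 2 2 2
  1 1 1 2 3 3 3 3
  1 1 1 2 3 3 4 4
  1 1 1 2 3 4 5 5
  1 1 1 2 3 4 5 6
  1 2 2 3 4 5 6 7
  1 2 3 4 5 6 7 8

second differences of R give the permutation w = (5, 4, 1, 7, 6, 8, 2, 3).

Fulton essential set (4 of the 14 Rothe cells):

[(1, 4, 0), (2, 3, 0), (4, 6, 3), (6, 3, 1)]


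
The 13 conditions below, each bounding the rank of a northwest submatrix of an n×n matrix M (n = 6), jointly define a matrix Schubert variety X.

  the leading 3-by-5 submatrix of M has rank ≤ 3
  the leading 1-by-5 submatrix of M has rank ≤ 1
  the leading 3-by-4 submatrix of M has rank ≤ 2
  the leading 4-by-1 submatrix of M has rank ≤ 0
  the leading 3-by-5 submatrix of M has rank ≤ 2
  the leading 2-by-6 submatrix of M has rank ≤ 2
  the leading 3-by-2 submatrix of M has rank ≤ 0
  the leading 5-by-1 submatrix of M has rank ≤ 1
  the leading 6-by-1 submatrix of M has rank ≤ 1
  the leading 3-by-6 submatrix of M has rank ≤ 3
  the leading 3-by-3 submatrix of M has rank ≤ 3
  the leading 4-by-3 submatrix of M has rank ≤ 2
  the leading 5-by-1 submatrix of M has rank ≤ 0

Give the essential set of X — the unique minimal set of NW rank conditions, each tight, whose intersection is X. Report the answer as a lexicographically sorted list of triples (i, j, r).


Recovering R(i,j) via the rank-extension bound from the 13 conditions:

  R[1]: 0, 0, 1, 1, 1, 1
  R[2]: 0, 0, 1, 2, 2, 2
  R[3]: 0, 0, 1, 2, 2, 3
  R[4]: 0, 1, 2, 3, 3, 4
  R[5]: 0, 1, 2, 3, 4, 5
  R[6]: 1, 2, 3, 4, 5, 6

giving w = (3, 4, 6, 2, 5, 1) via Δ²R.

Rothe diagram D(w) (9 cells), 3 SE-corners (essential conditions):

[(3, 2, 0), (3, 5, 2), (5, 1, 0)]


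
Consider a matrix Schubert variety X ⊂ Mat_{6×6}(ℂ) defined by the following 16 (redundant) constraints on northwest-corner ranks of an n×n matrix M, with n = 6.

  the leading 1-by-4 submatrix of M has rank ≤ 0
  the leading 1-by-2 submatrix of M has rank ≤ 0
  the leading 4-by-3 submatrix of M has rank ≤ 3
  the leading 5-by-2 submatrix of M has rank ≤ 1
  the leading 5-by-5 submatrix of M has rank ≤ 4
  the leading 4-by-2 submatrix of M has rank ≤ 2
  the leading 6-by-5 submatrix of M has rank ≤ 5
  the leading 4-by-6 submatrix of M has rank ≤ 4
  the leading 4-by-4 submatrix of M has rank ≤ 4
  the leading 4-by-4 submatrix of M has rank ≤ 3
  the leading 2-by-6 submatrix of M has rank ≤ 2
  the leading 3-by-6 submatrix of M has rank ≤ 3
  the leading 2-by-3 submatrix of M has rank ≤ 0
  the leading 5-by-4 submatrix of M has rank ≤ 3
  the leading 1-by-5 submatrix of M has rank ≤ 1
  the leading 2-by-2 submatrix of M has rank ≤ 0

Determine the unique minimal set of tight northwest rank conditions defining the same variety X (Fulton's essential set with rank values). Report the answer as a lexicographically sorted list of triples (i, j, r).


Recovering R(i,j) via the rank-extension bound from the 16 conditions:

  0 0 0 0 1 1
  0 0 0 1 2 2
  1 1 1 2 3 3
  1 1 2 3 4 4
  1 1 2 3 4 5
  1 2 3 4 5 6

hence w(1..6) = (5, 4, 1, 3, 6, 2).

|D(w)|=9, |Ess(w)|=3:

[(1, 4, 0), (2, 3, 0), (5, 2, 1)]


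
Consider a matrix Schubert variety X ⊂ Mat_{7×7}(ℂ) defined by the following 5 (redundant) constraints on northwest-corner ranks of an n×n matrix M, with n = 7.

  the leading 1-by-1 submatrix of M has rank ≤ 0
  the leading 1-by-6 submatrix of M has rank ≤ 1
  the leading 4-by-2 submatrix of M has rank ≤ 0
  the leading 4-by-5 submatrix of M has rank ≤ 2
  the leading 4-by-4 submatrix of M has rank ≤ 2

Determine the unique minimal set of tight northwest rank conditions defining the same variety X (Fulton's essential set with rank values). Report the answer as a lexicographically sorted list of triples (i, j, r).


Reconstructing r_w from the 5 given conditions:

  row 1: 0 0 1 1 1 1 1
  row 2: 0 0 1 2 2 2 2
  row 3: 0 0 1 2 2 3 3
  row 4: 0 0 1 2 2 3 4
  row 5: 1 1 2 3 3 4 5
  row 6: 1 2 3 4 4 5 6
  row 7: 1 2 3 4 5 6 7

second differences of R give the permutation w = (3, 4, 6, 7, 1, 2, 5).

D(w) has 10 cells with 2 SE-corners; essential set:

[(4, 2, 0), (4, 5, 2)]


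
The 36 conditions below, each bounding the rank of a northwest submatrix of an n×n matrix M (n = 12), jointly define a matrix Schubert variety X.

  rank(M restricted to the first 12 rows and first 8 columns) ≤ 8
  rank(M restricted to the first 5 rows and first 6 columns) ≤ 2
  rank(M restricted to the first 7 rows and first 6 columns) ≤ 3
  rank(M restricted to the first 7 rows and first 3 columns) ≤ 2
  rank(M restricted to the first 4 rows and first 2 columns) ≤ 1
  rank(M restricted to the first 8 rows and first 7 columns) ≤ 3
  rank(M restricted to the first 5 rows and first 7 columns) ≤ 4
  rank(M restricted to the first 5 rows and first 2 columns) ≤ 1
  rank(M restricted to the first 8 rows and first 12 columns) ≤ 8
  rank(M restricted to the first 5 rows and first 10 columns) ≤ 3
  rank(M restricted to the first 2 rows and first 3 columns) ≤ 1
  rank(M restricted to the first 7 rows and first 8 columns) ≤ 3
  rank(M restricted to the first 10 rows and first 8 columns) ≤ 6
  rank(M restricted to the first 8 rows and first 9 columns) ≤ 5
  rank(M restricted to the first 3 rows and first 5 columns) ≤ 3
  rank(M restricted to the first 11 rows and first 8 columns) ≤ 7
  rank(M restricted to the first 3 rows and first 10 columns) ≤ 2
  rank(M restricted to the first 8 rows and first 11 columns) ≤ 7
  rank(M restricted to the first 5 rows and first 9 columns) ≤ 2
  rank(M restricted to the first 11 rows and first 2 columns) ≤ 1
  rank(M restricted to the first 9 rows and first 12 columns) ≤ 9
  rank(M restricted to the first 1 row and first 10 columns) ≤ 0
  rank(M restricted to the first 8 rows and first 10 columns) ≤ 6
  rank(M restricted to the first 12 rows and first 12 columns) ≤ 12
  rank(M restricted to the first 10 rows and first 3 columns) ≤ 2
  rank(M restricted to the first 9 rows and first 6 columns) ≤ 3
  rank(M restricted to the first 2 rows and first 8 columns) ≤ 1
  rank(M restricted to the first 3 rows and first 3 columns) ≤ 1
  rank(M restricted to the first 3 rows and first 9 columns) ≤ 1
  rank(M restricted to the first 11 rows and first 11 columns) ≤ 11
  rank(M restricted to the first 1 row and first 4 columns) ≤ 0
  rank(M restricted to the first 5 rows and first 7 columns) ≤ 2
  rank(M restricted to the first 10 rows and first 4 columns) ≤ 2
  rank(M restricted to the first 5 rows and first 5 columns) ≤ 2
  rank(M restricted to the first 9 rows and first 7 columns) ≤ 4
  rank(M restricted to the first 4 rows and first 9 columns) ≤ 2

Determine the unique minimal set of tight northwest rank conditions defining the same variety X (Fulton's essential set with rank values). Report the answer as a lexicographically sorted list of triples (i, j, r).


Rank table r_w(12×12) implied by the 36 constraints:

  R[1]: 0, 0, 0, 0, 0, 0, 0, 0, 0, 0, 1, 1
  R[2]: 1, 1, 1, 1, 1, 1, 1, 1, 1, 1, 2, 2
  R[3]: 1, 1, 1, 1, 1, 1, 1, 1, 1, 2, 3, 3
  R[4]: 1, 1, 2, 2, 2, 2, 2, 2, 2, 3, 4, 4
  R[5]: 1, 1, 2, 2, 2, 2, 2, 2, 2, 3, 4, 5
  R[6]: 1, 1, 2, 2, 3, 3, 3, 3, 3, 4, 5, 6
  R[7]: 1, 1, 2, 2, 3, 3, 3, 3, 4, 5, 6, 7
  R[8]: 1, 1, 2, 2, 3, 3, 3, 4, 5, 6, 7, 8
  R[9]: 1, 1, 2, 2, 3, 3, 4, 5, 6, 7, 8, 9
  R[10]: 1, 1, 2, 2, 3, 4, 5, 6, 7, 8, 9, 10
  R[11]: 1, 1, 2, 3, 4, 5, 6, 7, 8, 9, 10, 11
  R[12]: 1, 2, 3, 4, 5, 6, 7, 8, 9, 10, 11, 12

giving w = (11, 1, 10, 3, 12, 5, 9, 8, 7, 6, 4, 2) via Δ²R.

Fulton essential set (8 of the 43 Rothe cells):

[(1, 10, 0), (3, 9, 1), (5, 9, 2), (7, 8, 3), (8, 7, 3), (9, 6, 3), (10, 4, 2), (11, 2, 1)]


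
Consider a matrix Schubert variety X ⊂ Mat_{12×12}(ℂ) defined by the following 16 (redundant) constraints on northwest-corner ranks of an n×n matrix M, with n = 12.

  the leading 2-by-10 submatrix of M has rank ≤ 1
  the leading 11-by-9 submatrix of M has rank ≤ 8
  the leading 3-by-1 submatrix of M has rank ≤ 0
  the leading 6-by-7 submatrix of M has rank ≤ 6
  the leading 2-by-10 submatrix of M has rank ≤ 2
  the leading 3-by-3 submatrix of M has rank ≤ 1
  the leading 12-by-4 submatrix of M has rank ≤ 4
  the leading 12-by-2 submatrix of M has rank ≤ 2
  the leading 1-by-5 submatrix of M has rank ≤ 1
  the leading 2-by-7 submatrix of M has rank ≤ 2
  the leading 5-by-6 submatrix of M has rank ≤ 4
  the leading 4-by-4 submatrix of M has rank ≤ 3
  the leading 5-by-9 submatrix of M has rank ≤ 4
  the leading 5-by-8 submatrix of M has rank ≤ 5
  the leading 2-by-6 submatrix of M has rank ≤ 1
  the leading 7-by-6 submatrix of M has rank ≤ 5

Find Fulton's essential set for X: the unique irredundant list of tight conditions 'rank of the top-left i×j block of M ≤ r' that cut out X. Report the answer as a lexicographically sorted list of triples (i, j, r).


Propagating the 16 rank bounds to every northwest block:

  i=1: 0 1 1 1 1 1 1 1 1 1 1 1
  i=2: 0 1 1 1 1 1 1 1 1 1 2 2
  i=3: 0 1 1 2 2 2 2 2 2 2 3 3
  i=4: 1 2 2 3 3 3 3 3 3 3 4 4
  i=5: 1 2 3 4 4 4 4 4 4 4 5 5
  i=6: 1 2 3 4 5 5 5 5 5 5 6 6
  i=7: 1 2 3 4 5 5 6 6 6 6 7 7
  i=8: 1 2 3 4 5 6 7 7 7 7 8 8
  i=9: 1 2 3 4 5 6 7 8 8 8 9 9
  i=10: 1 2 3 4 5 6 7 8 8 9 10 10
  i=11: 1 2 3 4 5 6 7 8 8 9 10 11
  i=12: 1 2 3 4 5 6 7 8 9 10 11 12

so w = (2, 11, 4, 1, 3, 5, 7, 6, 8, 10, 12, 9).

Fulton essential set (5 of the 15 Rothe cells):

[(2, 10, 1), (3, 1, 0), (3, 3, 1), (7, 6, 5), (11, 9, 8)]


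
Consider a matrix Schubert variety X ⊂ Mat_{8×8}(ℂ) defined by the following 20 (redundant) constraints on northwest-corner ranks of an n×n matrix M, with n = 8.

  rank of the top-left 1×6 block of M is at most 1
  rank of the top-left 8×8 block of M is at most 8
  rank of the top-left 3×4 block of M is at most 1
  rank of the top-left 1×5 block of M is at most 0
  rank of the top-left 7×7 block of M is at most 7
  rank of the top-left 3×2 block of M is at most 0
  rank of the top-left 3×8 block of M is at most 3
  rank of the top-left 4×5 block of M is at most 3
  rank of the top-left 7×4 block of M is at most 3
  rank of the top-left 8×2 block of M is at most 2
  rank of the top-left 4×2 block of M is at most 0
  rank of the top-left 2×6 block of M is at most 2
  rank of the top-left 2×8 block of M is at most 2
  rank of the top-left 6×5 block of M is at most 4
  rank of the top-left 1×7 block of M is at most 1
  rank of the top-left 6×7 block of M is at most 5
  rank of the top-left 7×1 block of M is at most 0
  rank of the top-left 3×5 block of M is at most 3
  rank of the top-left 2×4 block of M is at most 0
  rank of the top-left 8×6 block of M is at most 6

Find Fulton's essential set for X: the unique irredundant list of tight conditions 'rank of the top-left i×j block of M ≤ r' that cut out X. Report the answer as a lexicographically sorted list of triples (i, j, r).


Rank table r_w(8×8) implied by the 20 constraints:

  i=1: 0, 0, 0, 0, 0, 1, 1, 1
  i=2: 0, 0, 0, 0, 1, 2, 2, 2
  i=3: 0, 0, 1, 1, 2, 3, 3, 3
  i=4: 0, 0, 1, 2, 3, 4, 4, 4
  i=5: 0, 1, 2, 3, 4, 5, 5, 5
  i=6: 0, 1, 2, 3, 4, 5, 5, 6
  i=7: 0, 1, 2, 3, 4, 5, 6, 7
  i=8: 1, 2, 3, 4, 5, 6, 7, 8

reading off 1-entries of Δ²R: w = (6, 5, 3, 4, 2, 8, 7, 1).

Fulton essential set (5 of the 17 Rothe cells):

[(1, 5, 0), (2, 4, 0), (4, 2, 0), (6, 7, 5), (7, 1, 0)]


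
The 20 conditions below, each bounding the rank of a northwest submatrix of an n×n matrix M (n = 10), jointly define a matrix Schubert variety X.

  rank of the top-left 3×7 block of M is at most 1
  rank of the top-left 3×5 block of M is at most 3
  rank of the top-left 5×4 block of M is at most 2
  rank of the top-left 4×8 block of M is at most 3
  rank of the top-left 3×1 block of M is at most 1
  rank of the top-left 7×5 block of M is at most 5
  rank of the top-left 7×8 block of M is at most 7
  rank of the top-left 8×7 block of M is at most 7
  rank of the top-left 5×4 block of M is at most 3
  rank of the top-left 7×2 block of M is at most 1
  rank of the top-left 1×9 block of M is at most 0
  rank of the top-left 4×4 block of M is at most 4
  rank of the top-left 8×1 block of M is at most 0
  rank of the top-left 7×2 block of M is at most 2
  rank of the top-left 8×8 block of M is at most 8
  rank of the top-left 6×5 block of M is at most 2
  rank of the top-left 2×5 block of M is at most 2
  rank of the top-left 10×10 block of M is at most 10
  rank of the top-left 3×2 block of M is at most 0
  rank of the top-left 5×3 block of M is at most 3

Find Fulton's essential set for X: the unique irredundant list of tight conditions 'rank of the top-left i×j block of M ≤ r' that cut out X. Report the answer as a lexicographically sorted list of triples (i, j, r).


Propagating the 20 rank bounds to every northwest block:

  R[1]: 0 | 0 | 0 | 0 | 0 | 0 | 0 | 0 | 0 | 1
  R[2]: 0 | 0 | 1 | 1 | 1 | 1 | 1 | 1 | 1 | 2
  R[3]: 0 | 0 | 1 | 1 | 1 | 1 | 1 | 2 | 2 | 3
  R[4]: 0 | 1 | 2 | 2 | 2 | 2 | 2 | 3 | 3 | 4
  R[5]: 0 | 1 | 2 | 2 | 2 | 3 | 3 | 4 | 4 | 5
  R[6]: 0 | 1 | 2 | 2 | 2 | 3 | 4 | 5 | 5 | 6
  R[7]: 0 | 1 | 2 | 3 | 3 | 4 | 5 | 6 | 6 | 7
  R[8]: 0 | 1 | 2 | 3 | 4 | 5 | 6 | 7 | 7 | 8
  R[9]: 1 | 2 | 3 | 4 | 5 | 6 | 7 | 8 | 8 | 9
  R[10]: 1 | 2 | 3 | 4 | 5 | 6 | 7 | 8 | 9 | 10

hence w(1..10) = (10, 3, 8, 2, 6, 7, 4, 5, 1, 9).

Rothe diagram D(w) (26 cells), 5 SE-corners (essential conditions):

[(1, 9, 0), (3, 2, 0), (3, 7, 1), (6, 5, 2), (8, 1, 0)]


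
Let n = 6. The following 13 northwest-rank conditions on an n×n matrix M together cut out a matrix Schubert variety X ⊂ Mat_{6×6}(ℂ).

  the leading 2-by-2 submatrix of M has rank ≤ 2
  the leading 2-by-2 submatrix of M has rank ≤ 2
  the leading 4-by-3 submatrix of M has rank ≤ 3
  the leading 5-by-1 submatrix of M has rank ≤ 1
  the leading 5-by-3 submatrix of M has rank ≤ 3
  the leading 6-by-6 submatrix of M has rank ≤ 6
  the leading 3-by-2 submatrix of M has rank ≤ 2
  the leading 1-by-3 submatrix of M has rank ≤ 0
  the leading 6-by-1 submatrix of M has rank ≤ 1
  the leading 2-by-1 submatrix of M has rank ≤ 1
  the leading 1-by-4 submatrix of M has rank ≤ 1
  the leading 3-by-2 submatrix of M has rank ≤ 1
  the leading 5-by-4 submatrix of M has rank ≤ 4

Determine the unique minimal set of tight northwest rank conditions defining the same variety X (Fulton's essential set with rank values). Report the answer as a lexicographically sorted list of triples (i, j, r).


Rank table r_w(6×6) implied by the 13 constraints:

  R[1]: 0 | 0 | 0 | 1 | 1 | 1
  R[2]: 1 | 1 | 1 | 2 | 2 | 2
  R[3]: 1 | 1 | 2 | 3 | 3 | 3
  R[4]: 1 | 2 | 3 | 4 | 4 | 4
  R[5]: 1 | 2 | 3 | 4 | 5 | 5
  R[6]: 1 | 2 | 3 | 4 | 5 | 6

the unique w with this rank table is (4, 1, 3, 2, 5, 6).

Rothe diagram D(w) (4 cells), 2 SE-corners (essential conditions):

[(1, 3, 0), (3, 2, 1)]


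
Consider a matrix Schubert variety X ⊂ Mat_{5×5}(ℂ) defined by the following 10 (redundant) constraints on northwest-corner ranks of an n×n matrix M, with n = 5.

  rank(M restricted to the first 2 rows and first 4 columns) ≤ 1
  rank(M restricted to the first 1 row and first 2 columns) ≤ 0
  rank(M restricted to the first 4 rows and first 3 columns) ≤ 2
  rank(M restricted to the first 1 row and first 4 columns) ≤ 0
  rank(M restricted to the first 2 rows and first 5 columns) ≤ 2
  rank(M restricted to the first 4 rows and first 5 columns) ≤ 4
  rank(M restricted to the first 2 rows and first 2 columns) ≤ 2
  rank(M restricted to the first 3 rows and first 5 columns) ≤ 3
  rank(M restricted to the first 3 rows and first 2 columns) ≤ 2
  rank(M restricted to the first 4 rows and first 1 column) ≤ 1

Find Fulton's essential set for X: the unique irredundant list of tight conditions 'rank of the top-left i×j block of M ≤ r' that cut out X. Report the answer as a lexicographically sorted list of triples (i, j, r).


Rank table r_w(5×5) implied by the 10 constraints:

  0  0  0  0  1
  1  1  1  1  2
  1  2  2  2  3
  1  2  2  3  4
  1  2  3  4  5

so w = (5, 1, 2, 4, 3).

|D(w)|=5, |Ess(w)|=2:

[(1, 4, 0), (4, 3, 2)]


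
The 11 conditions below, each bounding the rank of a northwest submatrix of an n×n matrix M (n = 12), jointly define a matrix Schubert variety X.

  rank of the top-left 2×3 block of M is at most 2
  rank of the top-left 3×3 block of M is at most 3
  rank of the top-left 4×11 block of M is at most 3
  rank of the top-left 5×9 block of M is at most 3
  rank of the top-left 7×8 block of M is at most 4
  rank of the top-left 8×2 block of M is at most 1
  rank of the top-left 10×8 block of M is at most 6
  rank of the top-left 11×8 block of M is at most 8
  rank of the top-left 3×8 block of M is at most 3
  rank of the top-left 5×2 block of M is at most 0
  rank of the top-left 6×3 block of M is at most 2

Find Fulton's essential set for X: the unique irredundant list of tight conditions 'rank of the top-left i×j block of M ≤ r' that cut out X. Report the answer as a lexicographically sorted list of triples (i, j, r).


Propagating the 11 rank bounds to every northwest block:

  row 1: 0  0  1  1  1  1  1  1  1  1  1  1
  row 2: 0  0  1  2  2  2  2  2  2  2  2  2
  row 3: 0  0  1  2  3  3  3  3  3  3  3  3
  row 4: 0  0  1  2  3  3  3  3  3  3  3  4
  row 5: 0  0  1  2  3  3  3  3  3  4  4  5
  row 6: 1  1  2  3  4  4  4  4  4  5  5  6
  row 7: 1  1  2  3  4  4  4  4  5  6  6  7
  row 8: 1  1  2  3  4  5  5  5  6  7  7  8
  row 9: 1  2  3  4  5  6  6  6  7  8  8  9
  row 10: 1  2  3  4  5  6  6  6  7  8  9  10
  row 11: 1  2  3  4  5  6  7  7  8  9  10  11
  row 12: 1  2  3  4  5  6  7  8  9  10  11  12

the unique w with this rank table is (3, 4, 5, 12, 10, 1, 9, 6, 2, 11, 7, 8).

ℓ(w)=27; the 6 essential cells (i,j,r):

[(4, 11, 3), (5, 2, 0), (5, 9, 3), (7, 8, 4), (8, 2, 1), (10, 8, 6)]


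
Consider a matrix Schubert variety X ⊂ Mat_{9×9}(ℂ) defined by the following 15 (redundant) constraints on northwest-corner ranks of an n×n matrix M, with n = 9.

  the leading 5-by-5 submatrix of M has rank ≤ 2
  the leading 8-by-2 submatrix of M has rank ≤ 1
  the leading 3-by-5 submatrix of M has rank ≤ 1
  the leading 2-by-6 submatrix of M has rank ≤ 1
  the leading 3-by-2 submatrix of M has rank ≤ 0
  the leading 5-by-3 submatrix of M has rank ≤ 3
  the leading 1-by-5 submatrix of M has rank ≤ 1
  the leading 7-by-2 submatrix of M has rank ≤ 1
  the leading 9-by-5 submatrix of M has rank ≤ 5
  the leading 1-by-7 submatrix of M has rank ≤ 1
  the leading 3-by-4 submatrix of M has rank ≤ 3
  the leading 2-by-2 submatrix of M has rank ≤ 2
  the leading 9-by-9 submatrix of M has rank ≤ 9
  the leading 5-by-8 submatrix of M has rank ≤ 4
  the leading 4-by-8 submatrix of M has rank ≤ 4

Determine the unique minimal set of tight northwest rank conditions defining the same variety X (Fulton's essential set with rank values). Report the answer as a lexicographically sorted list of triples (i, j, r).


Rank table r_w(9×9) implied by the 15 constraints:

  0 0 1 1 1 1 1 1 1
  0 0 1 1 1 1 2 2 2
  0 0 1 1 1 2 3 3 3
  1 1 2 2 2 3 4 4 4
  1 1 2 2 2 3 4 4 5
  1 1 2 3 3 4 5 5 6
  1 1 2 3 4 5 6 6 7
  1 1 2 3 4 5 6 7 8
  1 2 3 4 5 6 7 8 9

giving w = (3, 7, 6, 1, 9, 4, 5, 8, 2) via Δ²R.

Rothe diagram D(w) (18 cells), 6 SE-corners (essential conditions):

[(2, 6, 1), (3, 2, 0), (3, 5, 1), (5, 5, 2), (5, 8, 4), (8, 2, 1)]


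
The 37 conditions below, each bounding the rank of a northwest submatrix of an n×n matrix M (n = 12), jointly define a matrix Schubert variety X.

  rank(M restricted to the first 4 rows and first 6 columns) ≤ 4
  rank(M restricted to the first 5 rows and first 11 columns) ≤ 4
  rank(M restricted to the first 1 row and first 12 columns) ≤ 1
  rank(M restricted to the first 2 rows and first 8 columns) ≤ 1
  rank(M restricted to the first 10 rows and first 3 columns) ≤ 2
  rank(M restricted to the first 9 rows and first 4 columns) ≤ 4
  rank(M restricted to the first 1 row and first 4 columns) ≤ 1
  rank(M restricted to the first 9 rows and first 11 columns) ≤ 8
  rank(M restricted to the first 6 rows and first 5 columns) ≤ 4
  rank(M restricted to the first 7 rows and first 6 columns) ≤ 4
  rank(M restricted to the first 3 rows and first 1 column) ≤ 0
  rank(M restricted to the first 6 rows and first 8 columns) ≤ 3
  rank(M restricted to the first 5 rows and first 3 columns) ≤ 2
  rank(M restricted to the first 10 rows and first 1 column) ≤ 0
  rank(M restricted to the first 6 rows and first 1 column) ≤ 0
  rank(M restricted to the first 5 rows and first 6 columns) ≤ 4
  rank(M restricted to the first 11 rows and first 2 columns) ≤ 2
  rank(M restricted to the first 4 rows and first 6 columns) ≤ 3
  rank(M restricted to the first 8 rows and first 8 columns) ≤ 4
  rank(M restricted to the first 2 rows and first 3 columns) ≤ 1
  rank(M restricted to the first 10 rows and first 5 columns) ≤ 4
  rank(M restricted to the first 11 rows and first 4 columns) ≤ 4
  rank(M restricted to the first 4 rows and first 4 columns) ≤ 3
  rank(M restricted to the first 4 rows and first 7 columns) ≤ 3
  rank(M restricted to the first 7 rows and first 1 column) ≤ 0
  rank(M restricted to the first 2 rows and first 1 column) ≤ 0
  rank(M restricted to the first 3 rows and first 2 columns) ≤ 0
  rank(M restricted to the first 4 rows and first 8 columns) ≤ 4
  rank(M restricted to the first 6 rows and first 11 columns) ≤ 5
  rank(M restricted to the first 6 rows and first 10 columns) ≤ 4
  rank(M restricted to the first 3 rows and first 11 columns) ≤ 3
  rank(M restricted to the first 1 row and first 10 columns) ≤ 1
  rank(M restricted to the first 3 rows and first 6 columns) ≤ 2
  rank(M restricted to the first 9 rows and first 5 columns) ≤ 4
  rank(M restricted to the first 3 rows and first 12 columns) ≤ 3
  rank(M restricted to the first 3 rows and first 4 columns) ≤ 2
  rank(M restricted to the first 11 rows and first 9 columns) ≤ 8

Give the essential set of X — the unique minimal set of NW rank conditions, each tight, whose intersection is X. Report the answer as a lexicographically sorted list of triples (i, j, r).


Computing R[i][j] = min implied NW-rank bound (n=12, 37 conditions):

  R[1]: 0, 0, 1, 1, 1, 1, 1, 1, 1, 1, 1, 1
  R[2]: 0, 0, 1, 1, 1, 1, 1, 1, 2, 2, 2, 2
  R[3]: 0, 0, 1, 2, 2, 2, 2, 2, 3, 3, 3, 3
  R[4]: 0, 1, 2, 3, 3, 3, 3, 3, 4, 4, 4, 4
  R[5]: 0, 1, 2, 3, 3, 3, 3, 3, 4, 4, 4, 5
  R[6]: 0, 1, 2, 3, 3, 3, 3, 3, 4, 4, 5, 6
  R[7]: 0, 1, 2, 3, 4, 4, 4, 4, 5, 5, 6, 7
  R[8]: 0, 1, 2, 3, 4, 4, 4, 4, 5, 6, 7, 8
  R[9]: 0, 1, 2, 3, 4, 5, 5, 5, 6, 7, 8, 9
  R[10]: 0, 1, 2, 3, 4, 5, 6, 6, 7, 8, 9, 10
  R[11]: 1, 2, 3, 4, 5, 6, 7, 7, 8, 9, 10, 11
  R[12]: 1, 2, 3, 4, 5, 6, 7, 8, 9, 10, 11, 12

so w = (3, 9, 4, 2, 12, 11, 5, 10, 6, 7, 1, 8).

7 SE-corners of the 32-cell Rothe diagram give Ess(w):

[(2, 8, 1), (3, 2, 0), (5, 11, 4), (6, 8, 3), (6, 10, 4), (8, 8, 4), (10, 1, 0)]


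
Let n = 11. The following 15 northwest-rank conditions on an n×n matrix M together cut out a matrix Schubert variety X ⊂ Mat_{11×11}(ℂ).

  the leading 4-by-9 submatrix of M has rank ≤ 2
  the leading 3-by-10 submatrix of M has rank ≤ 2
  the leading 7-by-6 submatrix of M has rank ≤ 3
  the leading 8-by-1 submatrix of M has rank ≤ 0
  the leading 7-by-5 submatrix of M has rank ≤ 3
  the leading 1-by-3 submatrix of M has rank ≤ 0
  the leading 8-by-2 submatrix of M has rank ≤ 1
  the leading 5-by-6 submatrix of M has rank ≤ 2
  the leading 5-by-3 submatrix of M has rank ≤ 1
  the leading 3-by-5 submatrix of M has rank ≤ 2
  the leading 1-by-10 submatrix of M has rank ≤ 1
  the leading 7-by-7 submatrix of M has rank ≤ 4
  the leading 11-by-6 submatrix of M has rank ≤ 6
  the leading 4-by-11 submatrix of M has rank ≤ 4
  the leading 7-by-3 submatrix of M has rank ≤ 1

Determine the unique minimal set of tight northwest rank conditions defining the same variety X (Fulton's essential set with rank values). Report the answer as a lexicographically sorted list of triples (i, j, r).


The tightest implied rank at each (i,j), from the 15 conditions:

  R[1]: 0  0  0  1  1  1  1  1  1  1  1
  R[2]: 0  1  1  2  2  2  2  2  2  2  2
  R[3]: 0  1  1  2  2  2  2  2  2  2  3
  R[4]: 0  1  1  2  2  2  2  2  2  3  4
  R[5]: 0  1  1  2  2  2  3  3  3  4  5
  R[6]: 0  1  1  2  3  3  4  4  4  5  6
  R[7]: 0  1  1  2  3  3  4  5  5  6  7
  R[8]: 0  1  2  3  4  4  5  6  6  7  8
  R[9]: 1  2  3  4  5  5  6  7  7  8  9
  R[10]: 1  2  3  4  5  6  7  8  8  9  10
  R[11]: 1  2  3  4  5  6  7  8  9  10  11

hence w(1..11) = (4, 2, 11, 10, 7, 5, 8, 3, 1, 6, 9).

D(w) has 29 cells with 7 SE-corners; essential set:

[(1, 3, 0), (3, 10, 2), (4, 9, 2), (5, 6, 2), (7, 3, 1), (7, 6, 3), (8, 1, 0)]


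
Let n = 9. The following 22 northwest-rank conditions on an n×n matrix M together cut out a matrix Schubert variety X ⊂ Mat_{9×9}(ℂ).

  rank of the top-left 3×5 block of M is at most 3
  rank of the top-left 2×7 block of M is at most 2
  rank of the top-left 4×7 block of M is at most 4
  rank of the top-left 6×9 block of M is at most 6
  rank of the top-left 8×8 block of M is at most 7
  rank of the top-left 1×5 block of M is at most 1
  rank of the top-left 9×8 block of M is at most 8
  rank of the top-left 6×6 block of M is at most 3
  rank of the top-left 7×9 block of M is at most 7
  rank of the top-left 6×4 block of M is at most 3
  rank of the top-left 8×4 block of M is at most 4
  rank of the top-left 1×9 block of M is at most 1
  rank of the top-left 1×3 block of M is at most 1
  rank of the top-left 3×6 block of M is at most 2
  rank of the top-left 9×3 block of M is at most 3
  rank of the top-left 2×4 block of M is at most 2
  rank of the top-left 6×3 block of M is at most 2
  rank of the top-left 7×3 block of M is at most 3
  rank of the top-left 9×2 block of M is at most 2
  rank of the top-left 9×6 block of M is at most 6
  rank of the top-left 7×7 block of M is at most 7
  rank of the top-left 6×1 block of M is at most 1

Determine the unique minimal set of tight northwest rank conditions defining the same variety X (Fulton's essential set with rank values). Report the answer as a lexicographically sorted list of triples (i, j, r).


Rank table r_w(9×9) implied by the 22 constraints:

  row 1: 1 1 1 1 1 1 1 1 1
  row 2: 1 2 2 2 2 2 2 2 2
  row 3: 1 2 2 2 2 2 3 3 3
  row 4: 1 2 2 3 3 3 4 4 4
  row 5: 1 2 2 3 3 3 4 5 5
  row 6: 1 2 2 3 3 3 4 5 6
  row 7: 1 2 3 4 4 4 5 6 7
  row 8: 1 2 3 4 5 5 6 7 8
  row 9: 1 2 3 4 5 6 7 8 9

reading off 1-entries of Δ²R: w = (1, 2, 7, 4, 8, 9, 3, 5, 6).

|D(w)|=11, |Ess(w)|=3:

[(3, 6, 2), (6, 3, 2), (6, 6, 3)]


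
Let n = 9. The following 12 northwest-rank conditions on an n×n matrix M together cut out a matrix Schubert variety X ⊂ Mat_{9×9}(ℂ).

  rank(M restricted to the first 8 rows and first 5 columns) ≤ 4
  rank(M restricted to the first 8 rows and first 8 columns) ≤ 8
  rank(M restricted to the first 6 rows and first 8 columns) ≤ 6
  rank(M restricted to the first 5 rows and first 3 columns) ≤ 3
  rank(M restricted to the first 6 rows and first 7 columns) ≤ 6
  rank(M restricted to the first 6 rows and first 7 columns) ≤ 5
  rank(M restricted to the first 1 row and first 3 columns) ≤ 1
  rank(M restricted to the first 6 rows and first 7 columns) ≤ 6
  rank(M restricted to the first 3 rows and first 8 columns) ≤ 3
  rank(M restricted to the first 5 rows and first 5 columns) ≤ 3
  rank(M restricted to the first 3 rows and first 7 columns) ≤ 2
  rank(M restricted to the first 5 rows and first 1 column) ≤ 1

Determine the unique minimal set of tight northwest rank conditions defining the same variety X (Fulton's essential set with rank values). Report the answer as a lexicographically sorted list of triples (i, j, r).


The tightest implied rank at each (i,j), from the 12 conditions:

  1, 1, 1, 1, 1, 1, 1, 1, 1
  1, 2, 2, 2, 2, 2, 2, 2, 2
  1, 2, 2, 2, 2, 2, 2, 3, 3
  1, 2, 3, 3, 3, 3, 3, 4, 4
  1, 2, 3, 3, 3, 4, 4, 5, 5
  1, 2, 3, 4, 4, 5, 5, 6, 6
  1, 2, 3, 4, 4, 5, 6, 7, 7
  1, 2, 3, 4, 4, 5, 6, 7, 8
  1, 2, 3, 4, 5, 6, 7, 8, 9

so w = (1, 2, 8, 3, 6, 4, 7, 9, 5).

3 SE-corners of the 9-cell Rothe diagram give Ess(w):

[(3, 7, 2), (5, 5, 3), (8, 5, 4)]


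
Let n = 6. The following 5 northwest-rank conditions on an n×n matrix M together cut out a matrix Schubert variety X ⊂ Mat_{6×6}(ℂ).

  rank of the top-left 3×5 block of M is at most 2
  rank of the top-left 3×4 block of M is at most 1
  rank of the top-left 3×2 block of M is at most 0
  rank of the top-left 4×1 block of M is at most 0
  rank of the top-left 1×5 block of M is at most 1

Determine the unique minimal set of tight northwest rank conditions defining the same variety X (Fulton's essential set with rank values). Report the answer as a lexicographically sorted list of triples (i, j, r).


Reconstructing r_w from the 5 given conditions:

  R[1]: 0 | 0 | 1 | 1 | 1 | 1
  R[2]: 0 | 0 | 1 | 1 | 2 | 2
  R[3]: 0 | 0 | 1 | 1 | 2 | 3
  R[4]: 0 | 1 | 2 | 2 | 3 | 4
  R[5]: 1 | 2 | 3 | 3 | 4 | 5
  R[6]: 1 | 2 | 3 | 4 | 5 | 6

second differences of R give the permutation w = (3, 5, 6, 2, 1, 4).

3 SE-corners of the 9-cell Rothe diagram give Ess(w):

[(3, 2, 0), (3, 4, 1), (4, 1, 0)]


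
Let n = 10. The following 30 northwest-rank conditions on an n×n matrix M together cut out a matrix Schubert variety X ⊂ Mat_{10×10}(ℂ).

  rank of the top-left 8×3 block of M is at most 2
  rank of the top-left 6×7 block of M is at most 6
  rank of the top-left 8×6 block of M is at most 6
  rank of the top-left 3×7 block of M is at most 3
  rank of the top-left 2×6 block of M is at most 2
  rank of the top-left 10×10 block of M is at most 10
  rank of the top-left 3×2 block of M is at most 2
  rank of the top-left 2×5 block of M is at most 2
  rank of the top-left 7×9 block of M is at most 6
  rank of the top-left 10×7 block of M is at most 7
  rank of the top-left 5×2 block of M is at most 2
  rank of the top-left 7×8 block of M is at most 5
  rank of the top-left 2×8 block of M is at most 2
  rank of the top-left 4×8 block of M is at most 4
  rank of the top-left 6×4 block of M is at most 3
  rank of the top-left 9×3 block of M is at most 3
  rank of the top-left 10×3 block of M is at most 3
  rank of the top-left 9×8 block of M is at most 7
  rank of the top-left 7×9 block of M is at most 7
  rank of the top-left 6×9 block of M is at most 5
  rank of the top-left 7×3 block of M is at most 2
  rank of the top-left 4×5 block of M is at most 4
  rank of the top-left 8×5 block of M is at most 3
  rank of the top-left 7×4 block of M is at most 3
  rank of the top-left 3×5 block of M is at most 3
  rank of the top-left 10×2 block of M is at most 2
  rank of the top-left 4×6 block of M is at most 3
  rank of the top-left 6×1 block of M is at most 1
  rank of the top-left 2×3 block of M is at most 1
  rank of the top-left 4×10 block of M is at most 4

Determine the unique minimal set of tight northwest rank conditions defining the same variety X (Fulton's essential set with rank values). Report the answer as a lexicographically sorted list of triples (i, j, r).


Reconstructing r_w from the 30 given conditions:

  i=1: 1  1  1  1  1  1  1  1  1  1
  i=2: 1  1  1  2  2  2  2  2  2  2
  i=3: 1  2  2  3  3  3  3  3  3  3
  i=4: 1  2  2  3  3  3  4  4  4  4
  i=5: 1  2  2  3  3  4  5  5  5  5
  i=6: 1  2  2  3  3  4  5  5  5  6
  i=7: 1  2  2  3  3  4  5  5  6  7
  i=8: 1  2  2  3  3  4  5  6  7  8
  i=9: 1  2  3  4  4  5  6  7  8  9
  i=10: 1  2  3  4  5  6  7  8  9  10

the unique w with this rank table is (1, 4, 2, 7, 6, 10, 9, 8, 3, 5).

ℓ(w)=16; the 6 essential cells (i,j,r):

[(2, 3, 1), (4, 6, 3), (6, 9, 5), (7, 8, 5), (8, 3, 2), (8, 5, 3)]
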